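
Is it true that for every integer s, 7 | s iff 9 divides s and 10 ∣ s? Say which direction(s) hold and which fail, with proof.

Both directions fail.

(→) This fails: take s = 7. Certainly 7 ∣ 7, but 9 ∤ 7.

(←) This fails: take s = 90. Both 9 ∣ 90 and 10 ∣ 90, yet 90 is not a multiple of 7 (since 90 = 12·7 + 6), so 7 ∤ 90.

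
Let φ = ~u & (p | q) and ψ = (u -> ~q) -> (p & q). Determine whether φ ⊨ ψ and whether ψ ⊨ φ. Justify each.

(⟹) This fails. Under p = T, q = F, u = F, the left side is true but the right side is false.

(⟸) This fails. Under p = F, q = T, u = T, the left side is false but the right side is true.

Neither implication holds.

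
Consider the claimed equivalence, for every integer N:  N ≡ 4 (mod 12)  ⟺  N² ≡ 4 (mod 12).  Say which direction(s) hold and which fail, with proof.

The forward direction holds; the converse fails.

(⟹) Suppose N ≡ 4 (mod 12). Write N = 12j + 4. Then (12j + 4)² = 144j² + 96j + 16 = 12(12j² + 8j + 1) + 4, so N² ≡ 4 (mod 12).

(⟸) This fails: take N = 2. Then 2² = 4 ≡ 4 (mod 12), yet 2 ≡ 2 (mod 12), not 4.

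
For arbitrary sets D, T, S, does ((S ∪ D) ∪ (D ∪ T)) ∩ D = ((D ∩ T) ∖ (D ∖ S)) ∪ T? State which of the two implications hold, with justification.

Both inclusions fail.

Forward inclusion. This inclusion fails. Take D = {1}, T = ∅, S = ∅; then 1 ∈ ((S ∪ D) ∪ (D ∪ T)) ∩ D but 1 ∉ ((D ∩ T) ∖ (D ∖ S)) ∪ T.

Reverse inclusion. This inclusion fails. Take D = ∅, T = {1}, S = ∅; then 1 ∈ ((D ∩ T) ∖ (D ∖ S)) ∪ T but 1 ∉ ((S ∪ D) ∪ (D ∪ T)) ∩ D.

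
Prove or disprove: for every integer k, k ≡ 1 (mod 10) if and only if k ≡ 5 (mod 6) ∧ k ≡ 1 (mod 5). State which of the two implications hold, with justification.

(⇒) fails; (⇐) holds.

[⇒] This fails: k = 1 gives 1 ≡ 1 (mod 10) but 1 ≡ 1 (mod 6), so the conjunction on the right does not hold.

[⇐] Conversely, if k ≡ 5 (mod 6) and k ≡ 1 (mod 5), then by the Chinese remainder theorem k ≡ 11 (mod 30). Since 11 ≡ 1 (mod 10) and 10 ∣ 30, we get k ≡ 1 (mod 10).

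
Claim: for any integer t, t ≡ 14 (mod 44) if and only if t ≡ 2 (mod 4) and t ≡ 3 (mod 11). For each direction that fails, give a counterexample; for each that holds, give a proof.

Both directions hold; the statement is true.

(⟹) Suppose t ≡ 14 (mod 44); write t = 44j + 14. Since 4 ∣ 44, reducing mod 4 gives t ≡ 14 ≡ 2 (mod 4); since 11 ∣ 44, reducing mod 11 gives t ≡ 14 ≡ 3 (mod 11).

(⟸) Conversely, if t ≡ 2 (mod 4) and t ≡ 3 (mod 11), then by the Chinese remainder theorem t ≡ 14 (mod 44). This is exactly t ≡ 14 (mod 44).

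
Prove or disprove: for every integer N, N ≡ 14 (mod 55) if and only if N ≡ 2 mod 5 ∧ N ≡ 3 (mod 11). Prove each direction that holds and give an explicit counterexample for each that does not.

(→) This fails: N = 14 gives 14 ≡ 14 (mod 55) but 14 ≡ 4 (mod 5), so the conjunction on the right does not hold.

(←) This fails: N = 47 satisfies both congruences on the right (47 ≡ 2 mod 5 and 47 ≡ 3 mod 11) yet 47 ≡ 47 (mod 55), not 14.

(⇒) fails and (⇐) fails.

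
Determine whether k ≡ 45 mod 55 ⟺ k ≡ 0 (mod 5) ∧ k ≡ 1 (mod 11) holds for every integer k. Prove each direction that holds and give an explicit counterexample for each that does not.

(→) Suppose k ≡ 45 (mod 55); write k = 55j + 45. Since 5 ∣ 55, reducing mod 5 gives k ≡ 45 ≡ 0 (mod 5); since 11 ∣ 55, reducing mod 11 gives k ≡ 45 ≡ 1 (mod 11).

(←) Conversely, if k ≡ 0 (mod 5) and k ≡ 1 (mod 11), then by the Chinese remainder theorem k ≡ 45 (mod 55). This is exactly k ≡ 45 (mod 55).

The biconditional holds.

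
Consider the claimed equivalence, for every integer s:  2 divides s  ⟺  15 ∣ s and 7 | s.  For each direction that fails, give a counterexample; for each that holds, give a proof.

(→) This fails: take s = 2. Certainly 2 ∣ 2, but 15 ∤ 2.

(←) This fails: take s = 105. Both 15 ∣ 105 and 7 ∣ 105, yet 105 is not a multiple of 2 (since 105 = 52·2 + 1), so 2 ∤ 105.

Neither implication holds.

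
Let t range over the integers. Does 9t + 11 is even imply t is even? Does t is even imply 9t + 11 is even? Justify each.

[⇒] This fails: t = 7 gives 9t + 11 = 74, which is even, but 7 is odd, not even.

[⇐] This also fails: t = 0 is even, but 9t + 11 = 11 is odd, not even.

Neither direction holds.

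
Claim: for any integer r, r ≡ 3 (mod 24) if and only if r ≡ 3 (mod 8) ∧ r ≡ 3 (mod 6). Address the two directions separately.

(⟹) Suppose r ≡ 3 (mod 24); write r = 24j + 3. Since 8 ∣ 24, reducing mod 8 gives r ≡ 3 (mod 8); since 6 ∣ 24, reducing mod 6 gives r ≡ 3 (mod 6).

(⟸) Conversely, if r ≡ 3 (mod 8) and r ≡ 3 (mod 6), then by the Chinese remainder theorem r ≡ 3 (mod 24). This is exactly r ≡ 3 (mod 24).

Both directions hold; the statement is true.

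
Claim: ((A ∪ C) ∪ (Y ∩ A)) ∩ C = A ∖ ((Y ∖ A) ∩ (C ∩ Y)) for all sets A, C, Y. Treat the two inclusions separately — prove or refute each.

(⊆) fails and (⊇) fails.

Forward inclusion. This inclusion fails. Take A = ∅, C = {1}, Y = ∅; then 1 ∈ ((A ∪ C) ∪ (Y ∩ A)) ∩ C but 1 ∉ A ∖ ((Y ∖ A) ∩ (C ∩ Y)).

Reverse inclusion. This inclusion fails. Take A = {1}, C = ∅, Y = ∅; then 1 ∈ A ∖ ((Y ∖ A) ∩ (C ∩ Y)) but 1 ∉ ((A ∪ C) ∪ (Y ∩ A)) ∩ C.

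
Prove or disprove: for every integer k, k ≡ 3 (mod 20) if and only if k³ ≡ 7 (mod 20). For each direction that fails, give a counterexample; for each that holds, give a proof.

(⟹) Suppose k ≡ 3 (mod 20). Write k = 20j + 3. Then (20j + 3)³ = 8000j³ + 3600j² + 540j + 27 = 20(400j³ + 180j² + 27j + 1) + 7, so k³ ≡ 7 (mod 20).

(⟸) Conversely, suppose k³ ≡ 7 (mod 20). The only residue r in {0, …, 19} with r³ ≡ 7 (mod 20) is r = 3, so k ≡ 3 (mod 20).

Both directions hold; the statement is true.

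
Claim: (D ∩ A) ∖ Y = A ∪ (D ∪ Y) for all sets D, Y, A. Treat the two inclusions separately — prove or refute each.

The sets are not equal: only the forward inclusion holds.

Forward inclusion. Let x ∈ (D ∩ A) ∖ Y. Then x ∈ D ∩ A and x ∉ Y, from which x ∈ A ∪ (D ∪ Y).

Reverse inclusion. This inclusion fails. Take D = {1}, Y = ∅, A = ∅; then 1 ∈ A ∪ (D ∪ Y) but 1 ∉ (D ∩ A) ∖ Y.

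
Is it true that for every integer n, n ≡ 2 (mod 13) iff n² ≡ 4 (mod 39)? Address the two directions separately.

Forward direction. This fails: take n = 15. Then 15 ≡ 2 (mod 13), but 15² = 225 ≡ 30 (mod 39), not 4.

Converse. This fails: take n = 11. Then 11² = 121 ≡ 4 (mod 39), yet 11 ≡ 11 (mod 13), not 2.

Neither implication holds.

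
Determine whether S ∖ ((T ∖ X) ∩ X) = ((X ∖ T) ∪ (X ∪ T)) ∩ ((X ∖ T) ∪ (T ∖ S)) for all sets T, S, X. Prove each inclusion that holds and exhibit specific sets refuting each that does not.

Both inclusions fail.

Forward inclusion. This inclusion fails. Take T = ∅, S = {1}, X = ∅; then 1 ∈ S ∖ ((T ∖ X) ∩ X) but 1 ∉ ((X ∖ T) ∪ (X ∪ T)) ∩ ((X ∖ T) ∪ (T ∖ S)).

Reverse inclusion. This inclusion fails. Take T = {1}, S = ∅, X = ∅; then 1 ∈ ((X ∖ T) ∪ (X ∪ T)) ∩ ((X ∖ T) ∪ (T ∖ S)) but 1 ∉ S ∖ ((T ∖ X) ∩ X).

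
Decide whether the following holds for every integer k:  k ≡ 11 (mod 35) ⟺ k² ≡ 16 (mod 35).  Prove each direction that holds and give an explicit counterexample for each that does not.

The forward direction holds; the converse fails.

Forward direction. Suppose k ≡ 11 (mod 35). Write k = 35j + 11. Then (35j + 11)² = 1225j² + 770j + 121 = 35(35j² + 22j + 3) + 16, so k² ≡ 16 (mod 35).

Converse. This fails: take k = 4. Then 4² = 16 ≡ 16 (mod 35), yet 4 ≡ 4 (mod 35), not 11.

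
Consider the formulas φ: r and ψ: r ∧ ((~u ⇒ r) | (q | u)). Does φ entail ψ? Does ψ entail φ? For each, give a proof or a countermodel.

[⇒] Assume the antecedent. If u is true, the antecedent forces (u = T, r = T, q = F) or (u = T, r = T, q = T), and r ∧ ((~u ⇒ r) | (q | u)) holds there. If u is false, the antecedent forces (u = F, r = T, q = F) or (u = F, r = T, q = T), and r ∧ ((~u ⇒ r) | (q | u)) holds there. Either way r ∧ ((~u ⇒ r) | (q | u)) holds.

[⇐] Assume the antecedent. If u is true, the antecedent forces (u = T, r = T, q = F) or (u = T, r = T, q = T), and r holds there. If u is false, the antecedent forces (u = F, r = T, q = F) or (u = F, r = T, q = T), and r holds there. Either way r holds.

Equivalent; both directions hold.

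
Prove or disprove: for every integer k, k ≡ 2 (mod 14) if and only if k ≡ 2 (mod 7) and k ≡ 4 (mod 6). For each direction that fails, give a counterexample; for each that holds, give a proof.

(⟹) This fails: k = 2 gives 2 ≡ 2 (mod 14) but 2 ≡ 2 (mod 6), so the conjunction on the right does not hold.

(⟸) Conversely, if k ≡ 2 (mod 7) and k ≡ 4 (mod 6), then by the Chinese remainder theorem k ≡ 16 (mod 42). Since 16 ≡ 2 (mod 14) and 14 ∣ 42, we get k ≡ 2 (mod 14).

Only the converse holds.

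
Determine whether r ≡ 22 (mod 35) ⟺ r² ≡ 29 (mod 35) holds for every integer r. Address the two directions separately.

(→) Suppose r ≡ 22 (mod 35). Write r = 35j + 22. Then (35j + 22)² = 1225j² + 1540j + 484 = 35(35j² + 44j + 13) + 29, so r² ≡ 29 (mod 35).

(←) This fails: take r = 8. Then 8² = 64 ≡ 29 (mod 35), yet 8 ≡ 8 (mod 35), not 22.

Only the forward direction holds.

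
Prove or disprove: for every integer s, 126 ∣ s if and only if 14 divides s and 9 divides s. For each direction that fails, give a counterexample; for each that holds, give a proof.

(⇒) If 126 ∣ s, write s = 126q. Since 126 = 9·14, s = 14·(9q), so 14 ∣ s; and since 126 = 14·9, s = 9·(14q), so 9 ∣ s.

(⇐) Suppose 14 ∣ s and 9 ∣ s. Any common multiple of 14 and 9 is a multiple of their lcm; here gcd(14, 9) = 1, so lcm(14, 9) = 14·9 = 126, so 126 ∣ s.

Equivalent; both directions hold.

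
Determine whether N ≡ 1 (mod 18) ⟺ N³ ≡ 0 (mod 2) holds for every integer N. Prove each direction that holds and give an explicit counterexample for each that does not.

(⟹) This fails: take N = 1. Then 1 ≡ 1 (mod 18), but 1³ = 1 ≡ 1 (mod 2), not 0.

(⟸) This fails: take N = 0. Then 0³ = 0 ≡ 0 (mod 2), yet 0 ≡ 0 (mod 18), not 1.

Both directions fail.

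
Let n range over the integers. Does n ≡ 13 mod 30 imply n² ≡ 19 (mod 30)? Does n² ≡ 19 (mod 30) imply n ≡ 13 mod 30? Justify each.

(⇒) Suppose n ≡ 13 mod 30. Write n = 30j + 13. Then (30j + 13)² = 900j² + 780j + 169 = 30(30j² + 26j + 5) + 19, so n² ≡ 19 (mod 30).

(⇐) This fails: take n = 7. Then 7² = 49 ≡ 19 (mod 30), yet 7 ≡ 7 (mod 30), not 13.

Only the forward direction holds.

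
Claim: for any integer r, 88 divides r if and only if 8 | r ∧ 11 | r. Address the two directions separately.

Both implications hold.

(→) If 88 ∣ r, write r = 88q. Since 88 = 11·8, r = 8·(11q), so 8 ∣ r; and since 88 = 8·11, r = 11·(8q), so 11 ∣ r.

(←) Suppose 8 ∣ r and 11 ∣ r. Any common multiple of 8 and 11 is a multiple of their lcm; here gcd(8, 11) = 1, so lcm(8, 11) = 8·11 = 88, so 88 ∣ r.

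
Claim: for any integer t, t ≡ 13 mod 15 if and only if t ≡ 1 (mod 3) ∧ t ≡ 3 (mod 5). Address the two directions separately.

(→) Suppose t ≡ 13 (mod 15); write t = 15j + 13. Since 3 ∣ 15, reducing mod 3 gives t ≡ 13 ≡ 1 (mod 3); since 5 ∣ 15, reducing mod 5 gives t ≡ 13 ≡ 3 (mod 5).

(←) Conversely, if t ≡ 1 (mod 3) and t ≡ 3 (mod 5), then by the Chinese remainder theorem t ≡ 13 (mod 15). This is exactly t ≡ 13 (mod 15).

Both directions hold; the statement is true.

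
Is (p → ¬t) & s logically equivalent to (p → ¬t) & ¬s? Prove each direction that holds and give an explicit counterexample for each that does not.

(⟹) This fails. Under t = F, p = F, s = T, the left side is true but the right side is false.

(⟸) This fails. Under t = F, p = F, s = F, the left side is false but the right side is true.

Neither direction holds.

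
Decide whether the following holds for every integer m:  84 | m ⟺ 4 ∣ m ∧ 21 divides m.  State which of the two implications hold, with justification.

Both implications hold.

(→) If 84 ∣ m, write m = 84q. Since 84 = 21·4, m = 4·(21q), so 4 ∣ m; and since 84 = 4·21, m = 21·(4q), so 21 ∣ m.

(←) Suppose 4 ∣ m and 21 ∣ m. Any common multiple of 4 and 21 is a multiple of their lcm; here gcd(4, 21) = 1, so lcm(4, 21) = 4·21 = 84, so 84 ∣ m.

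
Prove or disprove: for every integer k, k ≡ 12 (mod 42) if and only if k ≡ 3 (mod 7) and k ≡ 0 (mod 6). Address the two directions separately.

Both directions fail.

(⇒) This fails: k = 12 gives 12 ≡ 12 (mod 42) but 12 ≡ 5 (mod 7), so the conjunction on the right does not hold.

(⇐) This fails: k = 24 satisfies both congruences on the right (24 ≡ 3 mod 7 and 24 ≡ 0 mod 6) yet 24 ≡ 24 (mod 42), not 12.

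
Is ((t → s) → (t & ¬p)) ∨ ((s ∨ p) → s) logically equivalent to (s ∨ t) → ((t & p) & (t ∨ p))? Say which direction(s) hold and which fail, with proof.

Forward direction. This fails. Under t = T, s = F, p = F, the left side is true but the right side is false.

Converse. This fails. Under t = F, s = F, p = T, the left side is false but the right side is true.

Neither implication holds.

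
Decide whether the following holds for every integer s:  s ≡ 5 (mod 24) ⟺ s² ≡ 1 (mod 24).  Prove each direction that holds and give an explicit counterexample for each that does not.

(⇒) holds; (⇐) fails.

Forward direction. Suppose s ≡ 5 (mod 24). Write s = 24j + 5. Then (24j + 5)² = 576j² + 240j + 25 = 24(24j² + 10j + 1) + 1, so s² ≡ 1 (mod 24).

Converse. This fails: take s = 1. Then 1² = 1 ≡ 1 (mod 24), yet 1 ≡ 1 (mod 24), not 5.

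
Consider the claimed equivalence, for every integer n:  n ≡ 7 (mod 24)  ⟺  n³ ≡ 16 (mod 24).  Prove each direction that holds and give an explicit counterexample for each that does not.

Neither direction holds.

(→) This fails: take n = 7. Then 7 ≡ 7 (mod 24), but 7³ = 343 ≡ 7 (mod 24), not 16.

(←) This fails: take n = 4. Then 4³ = 64 ≡ 16 (mod 24), yet 4 ≡ 4 (mod 24), not 7.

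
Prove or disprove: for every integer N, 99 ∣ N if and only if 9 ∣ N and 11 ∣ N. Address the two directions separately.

(→) If 99 ∣ N, write N = 99q. Since 99 = 11·9, N = 9·(11q), so 9 ∣ N; and since 99 = 9·11, N = 11·(9q), so 11 ∣ N.

(←) Suppose 9 ∣ N and 11 ∣ N. Any common multiple of 9 and 11 is a multiple of their lcm; here gcd(9, 11) = 1, so lcm(9, 11) = 9·11 = 99, so 99 ∣ N.

Both directions hold; the statement is true.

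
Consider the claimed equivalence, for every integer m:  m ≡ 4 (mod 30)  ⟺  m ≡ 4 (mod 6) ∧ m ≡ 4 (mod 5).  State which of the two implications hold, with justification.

(⟹) Suppose m ≡ 4 (mod 30); write m = 30j + 4. Since 6 ∣ 30, reducing mod 6 gives m ≡ 4 (mod 6); since 5 ∣ 30, reducing mod 5 gives m ≡ 4 (mod 5).

(⟸) Conversely, if m ≡ 4 (mod 6) and m ≡ 4 (mod 5), then by the Chinese remainder theorem m ≡ 4 (mod 30). This is exactly m ≡ 4 (mod 30).

Both implications hold.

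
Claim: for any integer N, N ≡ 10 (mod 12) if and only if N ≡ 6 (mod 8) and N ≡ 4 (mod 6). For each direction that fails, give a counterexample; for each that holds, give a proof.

Only the converse holds.

(→) This fails: N = 10 gives 10 ≡ 10 (mod 12) but 10 ≡ 2 (mod 8), so the conjunction on the right does not hold.

(←) Conversely, if N ≡ 6 (mod 8) and N ≡ 4 (mod 6), then by the Chinese remainder theorem N ≡ 22 (mod 24). Since 22 ≡ 10 (mod 12) and 12 ∣ 24, we get N ≡ 10 (mod 12).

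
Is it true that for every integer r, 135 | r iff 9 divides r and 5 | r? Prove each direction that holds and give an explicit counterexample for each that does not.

The forward direction holds; the converse fails.

[⇐] This fails: take r = 45. Both 9 ∣ 45 and 5 ∣ 45, yet 45 is not a multiple of 135 (since 45 = 0·135 + 45), so 135 ∤ 45.

[⇒] If 135 ∣ r, write r = 135q. Since 135 = 15·9, r = 9·(15q), so 9 ∣ r; and since 135 = 27·5, r = 5·(27q), so 5 ∣ r.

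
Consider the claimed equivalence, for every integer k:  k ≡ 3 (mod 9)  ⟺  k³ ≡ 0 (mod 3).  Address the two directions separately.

(⇒) holds; (⇐) fails.

Converse. This fails: take k = 0. Then 0³ = 0 ≡ 0 (mod 3), yet 0 ≡ 0 (mod 9), not 3.

Forward direction. Suppose k ≡ 3 (mod 9). Then k³ ≡ 3³ = 27 (mod 9), and since 3 ∣ 9, also k³ ≡ 0 (mod 3).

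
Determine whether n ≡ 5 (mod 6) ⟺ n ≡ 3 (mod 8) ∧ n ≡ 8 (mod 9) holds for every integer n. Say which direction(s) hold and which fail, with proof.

Only the converse holds.

[⇒] This fails: n = 65 gives 65 ≡ 5 (mod 6) but 65 ≡ 1 (mod 8), so the conjunction on the right does not hold.

[⇐] Conversely, if n ≡ 3 (mod 8) and n ≡ 8 (mod 9), then by the Chinese remainder theorem n ≡ 35 (mod 72). Since 35 ≡ 5 (mod 6) and 6 ∣ 72, we get n ≡ 5 (mod 6).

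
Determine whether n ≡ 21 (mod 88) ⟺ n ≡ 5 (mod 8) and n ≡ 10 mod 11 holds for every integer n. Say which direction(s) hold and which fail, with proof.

Both directions hold.

[⇐] If n ≡ 5 (mod 8) and n ≡ 10 (mod 11), then by the Chinese remainder theorem n ≡ 21 (mod 88). This is exactly n ≡ 21 (mod 88).

[⇒] Suppose n ≡ 21 (mod 88); write n = 88j + 21. Since 8 ∣ 88, reducing mod 8 gives n ≡ 21 ≡ 5 (mod 8); since 11 ∣ 88, reducing mod 11 gives n ≡ 21 ≡ 10 (mod 11).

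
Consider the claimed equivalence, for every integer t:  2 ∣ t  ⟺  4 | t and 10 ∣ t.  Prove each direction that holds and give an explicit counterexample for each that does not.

Not equivalent: only (⇐) holds.

(⇐) Suppose 4 ∣ t and 10 ∣ t. Any common multiple of 4 and 10 is a multiple of their lcm; here lcm(4, 10) = 4·10/gcd(4, 10) = 40/2 = 20, so 20 ∣ t. Since 2 ∣ 20, it follows that 2 ∣ t.

(⇒) This fails: take t = 2. Certainly 2 ∣ 2, but 4 ∤ 2.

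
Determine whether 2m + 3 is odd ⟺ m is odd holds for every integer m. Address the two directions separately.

Not equivalent: only (⇐) holds.

(⟹) This fails: take m = 2. Then 2m + 3 = 7, which is odd, yet m = 2 is even, not odd.

(⟸) Suppose m is odd. Since 2 is even, 2m is even for every m, so 2m + 3 has the same parity as 3, which is odd. Hence 2m + 3 is odd.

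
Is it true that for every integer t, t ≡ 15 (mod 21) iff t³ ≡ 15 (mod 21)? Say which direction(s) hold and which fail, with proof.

(⇐) This fails: take t = 9. Then 9³ = 729 ≡ 15 (mod 21), yet 9 ≡ 9 (mod 21), not 15.

(⇒) Suppose t ≡ 15 (mod 21). Write t = 21j + 15. Then (21j + 15)³ = 9261j³ + 19845j² + 14175j + 3375 = 21(441j³ + 945j² + 675j + 160) + 15, so t³ ≡ 15 (mod 21).

Not equivalent: only (⇒) holds.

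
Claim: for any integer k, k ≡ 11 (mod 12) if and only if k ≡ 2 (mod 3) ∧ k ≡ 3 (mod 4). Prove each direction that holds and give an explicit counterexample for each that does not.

(→) Suppose k ≡ 11 (mod 12); write k = 12j + 11. Since 3 ∣ 12, reducing mod 3 gives k ≡ 11 ≡ 2 (mod 3); since 4 ∣ 12, reducing mod 4 gives k ≡ 11 ≡ 3 (mod 4).

(←) Conversely, if k ≡ 2 (mod 3) and k ≡ 3 (mod 4), then by the Chinese remainder theorem k ≡ 11 (mod 12). This is exactly k ≡ 11 (mod 12).

Both directions hold.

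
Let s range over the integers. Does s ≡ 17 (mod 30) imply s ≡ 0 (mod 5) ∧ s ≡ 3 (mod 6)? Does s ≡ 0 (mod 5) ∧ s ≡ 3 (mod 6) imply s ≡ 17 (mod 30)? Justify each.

(⇒) fails and (⇐) fails.

(→) This fails: s = 17 gives 17 ≡ 17 (mod 30) but 17 ≡ 2 (mod 5), so the conjunction on the right does not hold.

(←) This fails: s = 15 satisfies both congruences on the right (15 ≡ 0 mod 5 and 15 ≡ 3 mod 6) yet 15 ≡ 15 (mod 30), not 17.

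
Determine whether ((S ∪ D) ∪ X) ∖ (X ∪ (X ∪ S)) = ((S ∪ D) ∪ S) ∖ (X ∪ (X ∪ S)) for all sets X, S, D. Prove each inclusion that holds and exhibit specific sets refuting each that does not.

(⊆) Let x ∈ ((S ∪ D) ∪ X) ∖ (X ∪ (X ∪ S)). Then x ∈ D and x ∉ X, S, from which x ∈ ((S ∪ D) ∪ S) ∖ (X ∪ (X ∪ S)).

(⊇) Let x ∈ ((S ∪ D) ∪ S) ∖ (X ∪ (X ∪ S)). Then x ∈ D and x ∉ X, S, from which x ∈ ((S ∪ D) ∪ X) ∖ (X ∪ (X ∪ S)).

The two sets are equal.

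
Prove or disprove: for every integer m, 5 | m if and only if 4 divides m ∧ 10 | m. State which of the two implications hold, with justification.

(⟹) This fails: take m = 5. Certainly 5 ∣ 5, but 4 ∤ 5.

(⟸) Suppose 4 ∣ m and 10 ∣ m. Any common multiple of 4 and 10 is a multiple of their lcm; here lcm(4, 10) = 4·10/gcd(4, 10) = 40/2 = 20, so 20 ∣ m. Since 5 ∣ 20, it follows that 5 ∣ m.

Only the converse holds.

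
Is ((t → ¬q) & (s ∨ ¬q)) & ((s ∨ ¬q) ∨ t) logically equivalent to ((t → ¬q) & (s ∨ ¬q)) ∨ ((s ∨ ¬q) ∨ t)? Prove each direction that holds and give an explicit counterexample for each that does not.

(⟹) Assume the antecedent. If s is true, the consequent reduces to true regardless of the other variables. If s is false, the antecedent forces (s = F, t = F, q = F) or (s = F, t = T, q = F), and the consequent holds there. Either way the consequent holds.

(⟸) This fails. Under s = F, t = T, q = T, the left side is false but the right side is true.

Only the forward implication holds.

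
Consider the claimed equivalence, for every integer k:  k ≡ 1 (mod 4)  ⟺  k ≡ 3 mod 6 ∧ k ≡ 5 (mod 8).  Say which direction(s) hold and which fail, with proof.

The forward direction fails; the converse holds.

(⟹) This fails: k = 1 gives 1 ≡ 1 (mod 4) but 1 ≡ 1 (mod 6), so the conjunction on the right does not hold.

(⟸) Conversely, if k ≡ 3 (mod 6) and k ≡ 5 (mod 8), then by the Chinese remainder theorem k ≡ 21 (mod 24). Since 21 ≡ 1 (mod 4) and 4 ∣ 24, we get k ≡ 1 (mod 4).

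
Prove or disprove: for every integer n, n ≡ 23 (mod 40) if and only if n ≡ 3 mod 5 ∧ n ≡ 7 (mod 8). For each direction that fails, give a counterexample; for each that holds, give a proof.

(→) Suppose n ≡ 23 (mod 40); write n = 40j + 23. Since 5 ∣ 40, reducing mod 5 gives n ≡ 23 ≡ 3 (mod 5); since 8 ∣ 40, reducing mod 8 gives n ≡ 23 ≡ 7 (mod 8).

(←) Conversely, if n ≡ 3 (mod 5) and n ≡ 7 (mod 8), then by the Chinese remainder theorem n ≡ 23 (mod 40). This is exactly n ≡ 23 (mod 40).

Both directions hold; the statement is true.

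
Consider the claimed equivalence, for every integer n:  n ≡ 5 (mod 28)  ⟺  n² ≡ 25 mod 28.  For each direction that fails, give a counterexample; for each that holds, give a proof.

The forward direction holds; the converse fails.

(←) This fails: take n = 9. Then 9² = 81 ≡ 25 (mod 28), yet 9 ≡ 9 (mod 28), not 5.

(→) Suppose n ≡ 5 (mod 28). Write n = 28j + 5. Then (28j + 5)² = 784j² + 280j + 25 = 28(28j² + 10j) + 25, so n² ≡ 25 (mod 28).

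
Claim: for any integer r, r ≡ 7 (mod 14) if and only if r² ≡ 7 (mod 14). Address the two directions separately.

The biconditional holds.

Forward direction. Suppose r ≡ 7 (mod 14). Write r = 14j + 7. Then (14j + 7)² = 196j² + 196j + 49 = 14(14j² + 14j + 3) + 7, so r² ≡ 7 (mod 14).

Converse. Suppose r² ≡ 7 (mod 14). The only residue r in {0, …, 13} with r² ≡ 7 (mod 14) is r = 7, so r ≡ 7 (mod 14).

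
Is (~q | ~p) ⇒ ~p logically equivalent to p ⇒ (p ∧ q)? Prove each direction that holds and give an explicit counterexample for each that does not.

Both directions hold.

Forward direction. Assume the antecedent. If q is true, p ⇒ (p ∧ q) reduces to true regardless of the other variables. If q is false, the antecedent forces (q = F, p = F), and p ⇒ (p ∧ q) holds there. Either way p ⇒ (p ∧ q) holds.

Converse. Assume the antecedent. If q is true, (~q | ~p) ⇒ ~p reduces to true regardless of the other variables. If q is false, the antecedent forces (q = F, p = F), and (~q | ~p) ⇒ ~p holds there. Either way (~q | ~p) ⇒ ~p holds.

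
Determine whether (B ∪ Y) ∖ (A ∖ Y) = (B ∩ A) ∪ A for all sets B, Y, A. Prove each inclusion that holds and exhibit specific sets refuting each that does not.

Neither inclusion holds.

Forward inclusion. This inclusion fails. Take B = {1}, Y = ∅, A = ∅; then 1 ∈ (B ∪ Y) ∖ (A ∖ Y) but 1 ∉ (B ∩ A) ∪ A.

Reverse inclusion. This inclusion fails. Take B = ∅, Y = ∅, A = {1}; then 1 ∈ (B ∩ A) ∪ A but 1 ∉ (B ∪ Y) ∖ (A ∖ Y).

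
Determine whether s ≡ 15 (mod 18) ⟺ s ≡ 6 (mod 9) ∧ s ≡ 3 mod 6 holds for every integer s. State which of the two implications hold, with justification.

Both directions hold; the statement is true.

(→) Suppose s ≡ 15 (mod 18); write s = 18j + 15. Since 9 ∣ 18, reducing mod 9 gives s ≡ 15 ≡ 6 (mod 9); since 6 ∣ 18, reducing mod 6 gives s ≡ 15 ≡ 3 (mod 6).

(←) Conversely, if s ≡ 6 (mod 9) and s ≡ 3 (mod 6), then by the Chinese remainder theorem s ≡ 15 (mod 18). This is exactly s ≡ 15 (mod 18).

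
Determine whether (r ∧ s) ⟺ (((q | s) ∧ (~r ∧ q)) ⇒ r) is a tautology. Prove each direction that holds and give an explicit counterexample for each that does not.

Forward direction. Assume the antecedent. If q is true, the antecedent forces (q = T, s = T, r = T), and ((q | s) ∧ (~r ∧ q)) ⇒ r holds there. If q is false, ((q | s) ∧ (~r ∧ q)) ⇒ r reduces to true regardless of the other variables. Either way ((q | s) ∧ (~r ∧ q)) ⇒ r holds.

Converse. This fails. Under q = F, s = F, r = F, the left side is false but the right side is true.

Only the forward direction holds.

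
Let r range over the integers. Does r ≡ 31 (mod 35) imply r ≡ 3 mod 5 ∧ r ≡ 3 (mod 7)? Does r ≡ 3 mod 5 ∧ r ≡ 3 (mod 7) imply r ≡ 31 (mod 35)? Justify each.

[⇒] This fails: r = 31 gives 31 ≡ 31 (mod 35) but 31 ≡ 1 (mod 5), so the conjunction on the right does not hold.

[⇐] This fails: r = 3 satisfies both congruences on the right (3 ≡ 3 mod 5 and 3 ≡ 3 mod 7) yet 3 ≡ 3 (mod 35), not 31.

Neither direction holds.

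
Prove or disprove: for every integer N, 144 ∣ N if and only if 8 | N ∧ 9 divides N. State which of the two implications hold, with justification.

Forward direction. If 144 ∣ N, write N = 144q. Since 144 = 18·8, N = 8·(18q), so 8 ∣ N; and since 144 = 16·9, N = 9·(16q), so 9 ∣ N.

Converse. This fails: take N = 72. Both 8 ∣ 72 and 9 ∣ 72, yet 72 is not a multiple of 144 (since 72 = 0·144 + 72), so 144 ∤ 72.

Only the forward direction holds.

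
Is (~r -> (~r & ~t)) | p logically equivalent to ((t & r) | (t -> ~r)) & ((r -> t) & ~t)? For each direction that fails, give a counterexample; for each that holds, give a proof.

Not equivalent: only (⇐) holds.

Converse. Assume the antecedent. If t is true, the antecedent cannot hold. If t is false, (~r -> (~r & ~t)) | p reduces to true regardless of the other variables. Either way (~r -> (~r & ~t)) | p holds.

Forward direction. This fails. Under t = T, p = T, r = F, the left side is true but the right side is false.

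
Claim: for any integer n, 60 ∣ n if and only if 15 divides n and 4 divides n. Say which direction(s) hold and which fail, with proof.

Both implications hold.

Forward direction. If 60 ∣ n, write n = 60q. Since 60 = 4·15, n = 15·(4q), so 15 ∣ n; and since 60 = 15·4, n = 4·(15q), so 4 ∣ n.

Converse. Suppose 15 ∣ n and 4 ∣ n. Any common multiple of 15 and 4 is a multiple of their lcm; here gcd(15, 4) = 1, so lcm(15, 4) = 15·4 = 60, so 60 ∣ n.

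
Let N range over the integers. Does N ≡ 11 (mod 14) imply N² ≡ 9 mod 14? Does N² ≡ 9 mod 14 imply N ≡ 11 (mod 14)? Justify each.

(→) Suppose N ≡ 11 (mod 14). Write N = 14j + 11. Then (14j + 11)² = 196j² + 308j + 121 = 14(14j² + 22j + 8) + 9, so N² ≡ 9 (mod 14).

(←) This fails: take N = 3. Then 3² = 9 ≡ 9 (mod 14), yet 3 ≡ 3 (mod 14), not 11.

(⇒) holds; (⇐) fails.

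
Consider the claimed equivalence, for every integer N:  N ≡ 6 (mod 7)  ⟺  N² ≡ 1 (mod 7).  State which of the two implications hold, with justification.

Not equivalent: only (⇒) holds.

[⇒] Suppose N ≡ 6 (mod 7). Write N = 7j + 6. Then (7j + 6)² = 49j² + 84j + 36 = 7(7j² + 12j + 5) + 1, so N² ≡ 1 (mod 7).

[⇐] This fails: take N = 1. Then 1² = 1 ≡ 1 (mod 7), yet 1 ≡ 1 (mod 7), not 6.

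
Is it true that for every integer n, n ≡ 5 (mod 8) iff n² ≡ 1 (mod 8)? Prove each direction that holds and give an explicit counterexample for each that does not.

Not equivalent: only (⇒) holds.

[⇐] This fails: take n = 1. Then 1² = 1 ≡ 1 (mod 8), yet 1 ≡ 1 (mod 8), not 5.

[⇒] Suppose n ≡ 5 (mod 8). Write n = 8j + 5. Then (8j + 5)² = 64j² + 80j + 25 = 8(8j² + 10j + 3) + 1, so n² ≡ 1 (mod 8).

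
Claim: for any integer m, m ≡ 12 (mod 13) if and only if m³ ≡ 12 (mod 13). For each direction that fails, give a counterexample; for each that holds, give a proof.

Only the forward direction holds.

(⟹) Suppose m ≡ 12 (mod 13). Write m = 13j + 12. Then (13j + 12)³ = 2197j³ + 6084j² + 5616j + 1728 = 13(169j³ + 468j² + 432j + 132) + 12, so m³ ≡ 12 (mod 13).

(⟸) This fails: take m = 4. Then 4³ = 64 ≡ 12 (mod 13), yet 4 ≡ 4 (mod 13), not 12.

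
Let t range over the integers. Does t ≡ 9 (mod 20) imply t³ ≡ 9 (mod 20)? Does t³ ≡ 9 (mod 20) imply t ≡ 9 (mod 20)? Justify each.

Both directions hold.

(⇒) Suppose t ≡ 9 (mod 20). Write t = 20j + 9. Then (20j + 9)³ = 8000j³ + 10800j² + 4860j + 729 = 20(400j³ + 540j² + 243j + 36) + 9, so t³ ≡ 9 (mod 20).

(⇐) Conversely, suppose t³ ≡ 9 (mod 20). The only residue r in {0, …, 19} with r³ ≡ 9 (mod 20) is r = 9, so t ≡ 9 (mod 20).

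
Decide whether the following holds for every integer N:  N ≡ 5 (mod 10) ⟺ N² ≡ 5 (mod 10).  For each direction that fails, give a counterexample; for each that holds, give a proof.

Both directions hold; the statement is true.

(→) Suppose N ≡ 5 (mod 10). Write N = 10j + 5. Then (10j + 5)² = 100j² + 100j + 25 = 10(10j² + 10j + 2) + 5, so N² ≡ 5 (mod 10).

(←) For the converse, argue contrapositively. If N ≢ 5 (mod 10), then N is congruent to one of 0, 1, 2, 3, 4, 6, 7, 8, 9 modulo 10, and these give N² ≡ 0, 1, 4, 9, 6, 6, 9, 4, 1 respectively — never 5.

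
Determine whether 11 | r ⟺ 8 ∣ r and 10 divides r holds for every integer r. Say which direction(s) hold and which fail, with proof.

(⟹) This fails: take r = 11. Certainly 11 ∣ 11, but 8 ∤ 11.

(⟸) This fails: take r = 40. Both 8 ∣ 40 and 10 ∣ 40, yet 40 is not a multiple of 11 (since 40 = 3·11 + 7), so 11 ∤ 40.

Both directions fail.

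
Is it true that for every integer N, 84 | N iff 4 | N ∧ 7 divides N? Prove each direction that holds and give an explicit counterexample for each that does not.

Forward direction. If 84 ∣ N, write N = 84q. Since 84 = 21·4, N = 4·(21q), so 4 ∣ N; and since 84 = 12·7, N = 7·(12q), so 7 ∣ N.

Converse. This fails: take N = 28. Both 4 ∣ 28 and 7 ∣ 28, yet 28 is not a multiple of 84 (since 28 = 0·84 + 28), so 84 ∤ 28.

The forward direction holds; the converse fails.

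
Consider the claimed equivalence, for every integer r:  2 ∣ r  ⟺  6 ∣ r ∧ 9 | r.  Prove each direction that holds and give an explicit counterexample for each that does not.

Only the reverse direction holds.

(⇒) This fails: take r = 2. Certainly 2 ∣ 2, but 6 ∤ 2.

(⇐) Suppose 6 ∣ r and 9 ∣ r. Any common multiple of 6 and 9 is a multiple of their lcm; here lcm(6, 9) = 6·9/gcd(6, 9) = 54/3 = 18, so 18 ∣ r. Since 2 ∣ 18, it follows that 2 ∣ r.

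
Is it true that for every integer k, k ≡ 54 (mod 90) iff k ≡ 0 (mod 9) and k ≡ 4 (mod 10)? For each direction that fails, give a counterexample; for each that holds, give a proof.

Both directions hold.

Converse. If k ≡ 0 (mod 9) and k ≡ 4 (mod 10), then by the Chinese remainder theorem k ≡ 54 (mod 90). This is exactly k ≡ 54 (mod 90).

Forward direction. Suppose k ≡ 54 (mod 90); write k = 90j + 54. Since 9 ∣ 90, reducing mod 9 gives k ≡ 54 ≡ 0 (mod 9); since 10 ∣ 90, reducing mod 10 gives k ≡ 54 ≡ 4 (mod 10).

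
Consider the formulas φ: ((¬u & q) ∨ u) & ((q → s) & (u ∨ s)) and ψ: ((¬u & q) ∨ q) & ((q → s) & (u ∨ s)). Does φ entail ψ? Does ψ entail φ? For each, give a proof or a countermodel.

Not equivalent: only (⇐) holds.

(⟹) This fails. Under s = F, q = F, u = T, the left side is true but the right side is false.

(⟸) Assume the antecedent. If s is true, the antecedent forces (s = T, q = T, u = F) or (s = T, q = T, u = T), and the consequent holds there. If s is false, the antecedent cannot hold. Either way the consequent holds.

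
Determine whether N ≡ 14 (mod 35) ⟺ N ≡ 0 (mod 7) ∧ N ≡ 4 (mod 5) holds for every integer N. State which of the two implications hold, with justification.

Equivalent; both directions hold.

[⇒] Suppose N ≡ 14 (mod 35); write N = 35j + 14. Since 7 ∣ 35, reducing mod 7 gives N ≡ 14 ≡ 0 (mod 7); since 5 ∣ 35, reducing mod 5 gives N ≡ 14 ≡ 4 (mod 5).

[⇐] Conversely, if N ≡ 0 (mod 7) and N ≡ 4 (mod 5), then by the Chinese remainder theorem N ≡ 14 (mod 35). This is exactly N ≡ 14 (mod 35).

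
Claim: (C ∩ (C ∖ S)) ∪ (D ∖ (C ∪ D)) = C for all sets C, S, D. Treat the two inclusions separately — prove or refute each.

The sets are not equal: only the forward inclusion holds.

(⟸) This inclusion fails. Take C = {1}, S = {1}, D = ∅; then 1 ∈ C but 1 ∉ (C ∩ (C ∖ S)) ∪ (D ∖ (C ∪ D)).

(⟹) Let x ∈ (C ∩ (C ∖ S)) ∪ (D ∖ (C ∪ D)). Then either x ∈ C and x ∉ S, D; or x ∈ C ∩ D and x ∉ S. In each case x ∈ C, so (C ∩ (C ∖ S)) ∪ (D ∖ (C ∪ D)) ⊆ C.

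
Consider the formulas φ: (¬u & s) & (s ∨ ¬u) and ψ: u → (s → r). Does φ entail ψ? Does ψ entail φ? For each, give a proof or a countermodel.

(⇒) Assume the antecedent. If u is true, the antecedent cannot hold. If u is false, u → (s → r) reduces to true regardless of the other variables. Either way u → (s → r) holds.

(⇐) This fails. Under u = F, s = F, r = F, the left side is false but the right side is true.

The forward direction holds; the converse fails.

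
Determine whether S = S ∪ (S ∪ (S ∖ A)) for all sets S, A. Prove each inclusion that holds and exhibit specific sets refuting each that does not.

Both inclusions hold.

(⟹) Let x ∈ S. Then either x ∈ S and x ∉ A; or x ∈ S ∩ A. In each case x ∈ S ∪ (S ∪ (S ∖ A)), so S ⊆ S ∪ (S ∪ (S ∖ A)).

(⟸) Let x ∈ S ∪ (S ∪ (S ∖ A)). Then either x ∈ S and x ∉ A; or x ∈ S ∩ A. In each case x ∈ S, so S ∪ (S ∪ (S ∖ A)) ⊆ S.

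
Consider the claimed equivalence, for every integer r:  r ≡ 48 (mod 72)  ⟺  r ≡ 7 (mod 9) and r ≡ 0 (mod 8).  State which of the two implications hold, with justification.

(⇒) This fails: r = 48 gives 48 ≡ 48 (mod 72) but 48 ≡ 3 (mod 9), so the conjunction on the right does not hold.

(⇐) This fails: r = 16 satisfies both congruences on the right (16 ≡ 7 mod 9 and 16 ≡ 0 mod 8) yet 16 ≡ 16 (mod 72), not 48.

Neither implication holds.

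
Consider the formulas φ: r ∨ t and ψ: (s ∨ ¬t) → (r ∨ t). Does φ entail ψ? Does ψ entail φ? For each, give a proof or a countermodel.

Both implications hold.

(⟹) Assume the antecedent. If r is true, (s ∨ ¬t) → (r ∨ t) reduces to true regardless of the other variables. If r is false, the antecedent forces (r = F, t = T, s = F) or (r = F, t = T, s = T), and (s ∨ ¬t) → (r ∨ t) holds there. Either way (s ∨ ¬t) → (r ∨ t) holds.

(⟸) Assume the antecedent. If r is true, r ∨ t reduces to true regardless of the other variables. If r is false, the antecedent forces (r = F, t = T, s = F) or (r = F, t = T, s = T), and r ∨ t holds there. Either way r ∨ t holds.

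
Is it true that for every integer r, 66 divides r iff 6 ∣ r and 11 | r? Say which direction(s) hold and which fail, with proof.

(⇒) If 66 ∣ r, write r = 66q. Since 66 = 11·6, r = 6·(11q), so 6 ∣ r; and since 66 = 6·11, r = 11·(6q), so 11 ∣ r.

(⇐) Suppose 6 ∣ r and 11 ∣ r. Any common multiple of 6 and 11 is a multiple of their lcm; here gcd(6, 11) = 1, so lcm(6, 11) = 6·11 = 66, so 66 ∣ r.

Both directions hold; the statement is true.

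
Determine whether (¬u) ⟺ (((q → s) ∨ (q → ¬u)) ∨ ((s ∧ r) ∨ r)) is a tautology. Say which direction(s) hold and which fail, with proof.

Only the forward direction holds.

[⇒] Assume the antecedent. If u is true, the antecedent cannot hold. If u is false, the consequent reduces to true regardless of the other variables. Either way the consequent holds.

[⇐] This fails. Under s = F, u = T, r = F, q = F, the left side is false but the right side is true.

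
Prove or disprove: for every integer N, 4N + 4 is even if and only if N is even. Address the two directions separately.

(⇒) This fails: take N = 7. Then 4N + 4 = 32, which is even, yet N = 7 is odd, not even.

(⇐) Suppose N is even. Since 4 is even, 4N is even for every N, so 4N + 4 has the same parity as 4, which is even. Hence 4N + 4 is even.

Only the converse holds.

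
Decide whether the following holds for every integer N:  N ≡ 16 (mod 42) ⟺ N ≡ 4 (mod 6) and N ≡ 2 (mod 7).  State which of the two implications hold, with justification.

(⇒) Suppose N ≡ 16 (mod 42); write N = 42j + 16. Since 6 ∣ 42, reducing mod 6 gives N ≡ 16 ≡ 4 (mod 6); since 7 ∣ 42, reducing mod 7 gives N ≡ 16 ≡ 2 (mod 7).

(⇐) Conversely, if N ≡ 4 (mod 6) and N ≡ 2 (mod 7), then by the Chinese remainder theorem N ≡ 16 (mod 42). This is exactly N ≡ 16 (mod 42).

The biconditional holds.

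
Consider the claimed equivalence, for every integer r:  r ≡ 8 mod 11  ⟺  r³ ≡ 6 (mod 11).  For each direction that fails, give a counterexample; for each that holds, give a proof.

Both directions hold; the statement is true.

Forward direction. Suppose r ≡ 8 mod 11. Write r = 11j + 8. Then (11j + 8)³ = 1331j³ + 2904j² + 2112j + 512 = 11(121j³ + 264j² + 192j + 46) + 6, so r³ ≡ 6 (mod 11).

Converse. For the converse, argue contrapositively. If r ≢ 8 (mod 11), then r is congruent to one of 0, 1, 2, 3, 4, 5, 6, 7, 9, 10 modulo 11, and these give r³ ≡ 0, 1, 8, 5, 9, 4, 7, 2, 3, 10 respectively — never 6.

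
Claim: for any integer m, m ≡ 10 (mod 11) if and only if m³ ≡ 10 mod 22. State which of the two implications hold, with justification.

The forward direction fails; the converse holds.

Converse. The residues r modulo 22 with r³ ≡ 10 (mod 22) are exactly {10}, and each is ≡ 10 (mod 11).

Forward direction. This fails: take m = 21. Then 21 ≡ 10 (mod 11), but 21³ = 9261 ≡ 21 (mod 22), not 10.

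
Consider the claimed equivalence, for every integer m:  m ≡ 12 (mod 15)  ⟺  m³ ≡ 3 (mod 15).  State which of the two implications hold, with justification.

(→) Suppose m ≡ 12 (mod 15). Write m = 15j + 12. Then (15j + 12)³ = 3375j³ + 8100j² + 6480j + 1728 = 15(225j³ + 540j² + 432j + 115) + 3, so m³ ≡ 3 (mod 15).

(←) Conversely, suppose m³ ≡ 3 (mod 15). The only residue r in {0, …, 14} with r³ ≡ 3 (mod 15) is r = 12, so m ≡ 12 (mod 15).

Both directions hold.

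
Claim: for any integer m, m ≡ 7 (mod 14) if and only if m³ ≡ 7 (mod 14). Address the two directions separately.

[⇒] Suppose m ≡ 7 (mod 14). Write m = 14j + 7. Then (14j + 7)³ = 2744j³ + 4116j² + 2058j + 343 = 14(196j³ + 294j² + 147j + 24) + 7, so m³ ≡ 7 (mod 14).

[⇐] Conversely, suppose m³ ≡ 7 (mod 14). The only residue r in {0, …, 13} with r³ ≡ 7 (mod 14) is r = 7, so m ≡ 7 (mod 14).

Both directions hold.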